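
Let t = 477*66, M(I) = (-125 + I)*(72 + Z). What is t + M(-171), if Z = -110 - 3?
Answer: 43618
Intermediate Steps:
Z = -113
M(I) = 5125 - 41*I (M(I) = (-125 + I)*(72 - 113) = (-125 + I)*(-41) = 5125 - 41*I)
t = 31482
t + M(-171) = 31482 + (5125 - 41*(-171)) = 31482 + (5125 + 7011) = 31482 + 12136 = 43618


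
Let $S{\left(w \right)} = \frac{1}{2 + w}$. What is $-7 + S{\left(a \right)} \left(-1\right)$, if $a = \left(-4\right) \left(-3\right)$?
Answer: $- \frac{99}{14} \approx -7.0714$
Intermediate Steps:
$a = 12$
$-7 + S{\left(a \right)} \left(-1\right) = -7 + \frac{1}{2 + 12} \left(-1\right) = -7 + \frac{1}{14} \left(-1\right) = -7 - \frac{1}{14} = - \frac{99}{14}$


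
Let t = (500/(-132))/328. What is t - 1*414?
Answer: -4481261/10824 ≈ -414.01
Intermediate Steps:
t = -125/10824 (t = (500*(-1/132))*(1/328) = -125/33*1/328 = -125/10824 ≈ -0.011548)
t - 1*414 = -125/10824 - 1*414 = -125/10824 - 414 = -4481261/10824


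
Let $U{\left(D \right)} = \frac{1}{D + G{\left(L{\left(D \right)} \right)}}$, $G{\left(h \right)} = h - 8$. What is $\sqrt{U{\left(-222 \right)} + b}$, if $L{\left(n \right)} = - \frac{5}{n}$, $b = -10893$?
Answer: $\frac{3 i \sqrt{3154871890615}}{51055} \approx 104.37 i$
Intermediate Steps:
$G{\left(h \right)} = -8 + h$ ($G{\left(h \right)} = h - 8 = -8 + h$)
$U{\left(D \right)} = \frac{1}{-8 + D - \frac{5}{D}}$ ($U{\left(D \right)} = \frac{1}{D - \left(8 + \frac{5}{D}\right)} = \frac{1}{-8 + D - \frac{5}{D}}$)
$\sqrt{U{\left(-222 \right)} + b} = \sqrt{\left(-1\right) \left(-222\right) \frac{1}{5 - - 222 \left(-8 - 222\right)} - 10893} = \sqrt{\left(-1\right) \left(-222\right) \frac{1}{5 - \left(-222\right) \left(-230\right)} - 10893} = \sqrt{\left(-1\right) \left(-222\right) \frac{1}{5 - 51060} - 10893} = \sqrt{\left(-1\right) \left(-222\right) \frac{1}{-51055} - 10893} = \sqrt{\left(-1\right) \left(-222\right) \left(- \frac{1}{51055}\right) - 10893} = \sqrt{- \frac{222}{51055} - 10893} = \sqrt{- \frac{556142337}{51055}} = \frac{3 i \sqrt{3154871890615}}{51055}$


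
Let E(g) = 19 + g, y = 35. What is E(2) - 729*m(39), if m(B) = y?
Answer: -25494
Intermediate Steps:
m(B) = 35
E(2) - 729*m(39) = (19 + 2) - 729*35 = 21 - 25515 = -25494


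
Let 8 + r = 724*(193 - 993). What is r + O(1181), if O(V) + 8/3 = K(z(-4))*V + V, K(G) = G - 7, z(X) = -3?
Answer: -1769519/3 ≈ -5.8984e+5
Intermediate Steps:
K(G) = -7 + G
r = -579208 (r = -8 + 724*(193 - 993) = -8 + 724*(-800) = -8 - 579200 = -579208)
O(V) = -8/3 - 9*V (O(V) = -8/3 + ((-7 - 3)*V + V) = -8/3 + (-10*V + V) = -8/3 - 9*V)
r + O(1181) = -579208 + (-8/3 - 9*1181) = -579208 + (-8/3 - 10629) = -579208 - 31895/3 = -1769519/3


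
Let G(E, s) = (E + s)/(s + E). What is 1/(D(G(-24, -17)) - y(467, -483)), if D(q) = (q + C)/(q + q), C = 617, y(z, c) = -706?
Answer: 1/1015 ≈ 0.00098522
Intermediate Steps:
G(E, s) = 1 (G(E, s) = (E + s)/(E + s) = 1)
D(q) = (617 + q)/(2*q) (D(q) = (q + 617)/(q + q) = (617 + q)/((2*q)) = (617 + q)*(1/(2*q)) = (617 + q)/(2*q))
1/(D(G(-24, -17)) - y(467, -483)) = 1/((1/2)*(617 + 1)/1 - 1*(-706)) = 1/((1/2)*1*618 + 706) = 1/(309 + 706) = 1/1015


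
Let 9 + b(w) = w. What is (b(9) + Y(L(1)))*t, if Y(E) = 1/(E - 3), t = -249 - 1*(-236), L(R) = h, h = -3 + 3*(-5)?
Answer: 13/21 ≈ 0.61905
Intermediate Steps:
h = -18 (h = -3 - 15 = -18)
L(R) = -18
b(w) = -9 + w
t = -13 (t = -249 + 236 = -13)
Y(E) = 1/(-3 + E)
(b(9) + Y(L(1)))*t = ((-9 + 9) + 1/(-3 - 18))*(-13) = (0 + 1/(-21))*(-13) = (0 - 1/21)*(-13) = -1/21*(-13) = 13/21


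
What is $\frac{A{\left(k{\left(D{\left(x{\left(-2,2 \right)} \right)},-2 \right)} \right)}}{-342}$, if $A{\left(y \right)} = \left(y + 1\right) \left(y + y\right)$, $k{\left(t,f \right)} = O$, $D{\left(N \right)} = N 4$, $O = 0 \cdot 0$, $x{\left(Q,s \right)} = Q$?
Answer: $0$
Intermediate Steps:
$O = 0$
$D{\left(N \right)} = 4 N$
$k{\left(t,f \right)} = 0$
$A{\left(y \right)} = 2 y \left(1 + y\right)$ ($A{\left(y \right)} = \left(1 + y\right) 2 y = 2 y \left(1 + y\right)$)
$\frac{A{\left(k{\left(D{\left(x{\left(-2,2 \right)} \right)},-2 \right)} \right)}}{-342} = \frac{2 \cdot 0 \left(1 + 0\right)}{-342} = 2 \cdot 0 \cdot 1 \left(- \frac{1}{342}\right) = 0 \left(- \frac{1}{342}\right) = 0$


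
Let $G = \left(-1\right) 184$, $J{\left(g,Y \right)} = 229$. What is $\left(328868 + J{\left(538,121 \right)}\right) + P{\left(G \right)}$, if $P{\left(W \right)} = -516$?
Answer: $328581$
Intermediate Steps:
$G = -184$
$\left(328868 + J{\left(538,121 \right)}\right) + P{\left(G \right)} = \left(328868 + 229\right) - 516 = 329097 - 516 = 328581$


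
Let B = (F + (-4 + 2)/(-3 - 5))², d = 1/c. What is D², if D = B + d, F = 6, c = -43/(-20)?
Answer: 739568025/473344 ≈ 1562.4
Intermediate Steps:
c = 43/20 (c = -43*(-1/20) = 43/20 ≈ 2.1500)
d = 20/43 (d = 1/(43/20) = 20/43 ≈ 0.46512)
B = 625/16 (B = (6 + (-4 + 2)/(-3 - 5))² = (6 - 2/(-8))² = (6 - 2*(-⅛))² = (6 + ¼)² = (25/4)² = 625/16 ≈ 39.063)
D = 27195/688 (D = 625/16 + 20/43 = 27195/688 ≈ 39.528)
D² = (27195/688)² = 739568025/473344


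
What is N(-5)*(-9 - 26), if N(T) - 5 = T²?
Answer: -1050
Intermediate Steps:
N(T) = 5 + T²
N(-5)*(-9 - 26) = (5 + (-5)²)*(-9 - 26) = (5 + 25)*(-35) = 30*(-35) = -1050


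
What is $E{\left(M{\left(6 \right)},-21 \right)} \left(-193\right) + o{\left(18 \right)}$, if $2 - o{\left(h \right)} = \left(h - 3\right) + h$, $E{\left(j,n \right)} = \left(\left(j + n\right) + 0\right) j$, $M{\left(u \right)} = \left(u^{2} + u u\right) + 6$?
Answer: $-858109$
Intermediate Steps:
$M{\left(u \right)} = 6 + 2 u^{2}$ ($M{\left(u \right)} = \left(u^{2} + u^{2}\right) + 6 = 2 u^{2} + 6 = 6 + 2 u^{2}$)
$E{\left(j,n \right)} = j \left(j + n\right)$ ($E{\left(j,n \right)} = \left(j + n\right) j = j \left(j + n\right)$)
$o{\left(h \right)} = 5 - 2 h$ ($o{\left(h \right)} = 2 - \left(\left(h - 3\right) + h\right) = 2 - \left(\left(-3 + h\right) + h\right) = 2 - \left(-3 + 2 h\right) = 5 - 2 h$)
$E{\left(M{\left(6 \right)},-21 \right)} \left(-193\right) + o{\left(18 \right)} = \left(6 + 2 \cdot 6^{2}\right) \left(\left(6 + 2 \cdot 6^{2}\right) - 21\right) \left(-193\right) + \left(5 - 36\right) = \left(6 + 2 \cdot 36\right) \left(\left(6 + 2 \cdot 36\right) - 21\right) \left(-193\right) + \left(5 - 36\right) = \left(6 + 72\right) \left(\left(6 + 72\right) - 21\right) \left(-193\right) - 31 = 78 \left(78 - 21\right) \left(-193\right) - 31 = 78 \cdot 57 \left(-193\right) - 31 = 4446 \left(-193\right) - 31 = -858078 - 31 = -858109$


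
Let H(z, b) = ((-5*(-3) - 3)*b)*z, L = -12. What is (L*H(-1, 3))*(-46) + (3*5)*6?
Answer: -19782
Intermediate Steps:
H(z, b) = 12*b*z (H(z, b) = ((15 - 3)*b)*z = (12*b)*z = 12*b*z)
(L*H(-1, 3))*(-46) + (3*5)*6 = -144*3*(-1)*(-46) + (3*5)*6 = -12*(-36)*(-46) + 15*6 = 432*(-46) + 90 = -19872 + 90 = -19782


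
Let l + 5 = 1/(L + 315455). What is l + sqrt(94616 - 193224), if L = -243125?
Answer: -361649/72330 + 4*I*sqrt(6163) ≈ -5.0 + 314.02*I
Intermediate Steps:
l = -361649/72330 (l = -5 + 1/(-243125 + 315455) = -5 + 1/72330 = -361649/72330 ≈ -5.0000)
l + sqrt(94616 - 193224) = -361649/72330 + sqrt(94616 - 193224) = -361649/72330 + sqrt(-98608) = -361649/72330 + 4*I*sqrt(6163)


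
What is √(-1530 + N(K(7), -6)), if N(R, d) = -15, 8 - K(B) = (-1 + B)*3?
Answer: I*√1545 ≈ 39.307*I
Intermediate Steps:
K(B) = 11 - 3*B (K(B) = 8 - (-1 + B)*3 = 8 - (-3 + 3*B) = 8 + (3 - 3*B) = 11 - 3*B)
√(-1530 + N(K(7), -6)) = √(-1530 - 15) = √(-1545) = I*√1545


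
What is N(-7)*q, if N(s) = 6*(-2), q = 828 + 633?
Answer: -17532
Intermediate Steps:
q = 1461
N(s) = -12
N(-7)*q = -12*1461 = -17532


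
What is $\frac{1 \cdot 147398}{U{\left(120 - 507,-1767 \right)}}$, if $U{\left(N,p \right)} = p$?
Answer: $- \frac{147398}{1767} \approx -83.417$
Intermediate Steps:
$\frac{1 \cdot 147398}{U{\left(120 - 507,-1767 \right)}} = \frac{1 \cdot 147398}{-1767} = 147398 \left(- \frac{1}{1767}\right) = - \frac{147398}{1767}$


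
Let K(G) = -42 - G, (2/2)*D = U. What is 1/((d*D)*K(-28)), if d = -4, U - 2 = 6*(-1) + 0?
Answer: -1/224 ≈ -0.0044643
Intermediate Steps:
U = -4 (U = 2 + (6*(-1) + 0) = 2 + (-6 + 0) = 2 - 6 = -4)
D = -4
1/((d*D)*K(-28)) = 1/((-4*(-4))*(-42 - 1*(-28))) = 1/(16*(-42 + 28)) = 1/(16*(-14)) = 1/(-224) = -1/224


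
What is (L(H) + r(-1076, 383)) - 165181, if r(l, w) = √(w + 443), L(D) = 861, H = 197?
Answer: -164320 + √826 ≈ -1.6429e+5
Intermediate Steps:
r(l, w) = √(443 + w)
(L(H) + r(-1076, 383)) - 165181 = (861 + √(443 + 383)) - 165181 = (861 + √826) - 165181 = -164320 + √826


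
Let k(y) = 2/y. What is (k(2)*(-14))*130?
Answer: -1820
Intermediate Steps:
(k(2)*(-14))*130 = ((2/2)*(-14))*130 = ((2*(1/2))*(-14))*130 = (1*(-14))*130 = -14*130 = -1820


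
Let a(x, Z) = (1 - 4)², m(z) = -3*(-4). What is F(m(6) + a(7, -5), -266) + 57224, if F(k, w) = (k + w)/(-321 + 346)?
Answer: 286071/5 ≈ 57214.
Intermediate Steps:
m(z) = 12
a(x, Z) = 9 (a(x, Z) = (-3)² = 9)
F(k, w) = k/25 + w/25 (F(k, w) = (k + w)/25 = (k + w)*(1/25) = k/25 + w/25)
F(m(6) + a(7, -5), -266) + 57224 = ((12 + 9)/25 + (1/25)*(-266)) + 57224 = ((1/25)*21 - 266/25) + 57224 = (21/25 - 266/25) + 57224 = -49/5 + 57224 = 286071/5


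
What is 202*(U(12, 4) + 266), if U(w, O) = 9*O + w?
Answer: 63428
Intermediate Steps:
U(w, O) = w + 9*O
202*(U(12, 4) + 266) = 202*((12 + 9*4) + 266) = 202*((12 + 36) + 266) = 202*(48 + 266) = 202*314 = 63428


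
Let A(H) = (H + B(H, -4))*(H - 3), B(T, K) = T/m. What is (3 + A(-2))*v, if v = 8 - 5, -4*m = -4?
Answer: 69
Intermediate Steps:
m = 1 (m = -¼*(-4) = 1)
B(T, K) = T (B(T, K) = T/1 = T*1 = T)
v = 3
A(H) = 2*H*(-3 + H) (A(H) = (H + H)*(H - 3) = (2*H)*(-3 + H) = 2*H*(-3 + H))
(3 + A(-2))*v = (3 + 2*(-2)*(-3 - 2))*3 = (3 + 2*(-2)*(-5))*3 = (3 + 20)*3 = 23*3 = 69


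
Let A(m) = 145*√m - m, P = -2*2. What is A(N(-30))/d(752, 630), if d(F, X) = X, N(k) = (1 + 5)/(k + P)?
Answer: 1/3570 + 29*I*√51/2142 ≈ 0.00028011 + 0.096686*I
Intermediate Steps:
P = -4
N(k) = 6/(-4 + k) (N(k) = (1 + 5)/(k - 4) = 6/(-4 + k))
A(m) = -m + 145*√m
A(N(-30))/d(752, 630) = (-6/(-4 - 30) + 145*√(6/(-4 - 30)))/630 = (-6/(-34) + 145*√(6/(-34)))*(1/630) = (-6*(-1)/34 + 145*√(6*(-1/34)))*(1/630) = (-1*(-3/17) + 145*√(-3/17))*(1/630) = (3/17 + 145*(I*√51/17))*(1/630) = (3/17 + 145*I*√51/17)*(1/630) = 1/3570 + 29*I*√51/2142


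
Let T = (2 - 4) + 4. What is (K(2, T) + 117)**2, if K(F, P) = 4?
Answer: 14641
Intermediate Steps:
T = 2 (T = -2 + 4 = 2)
(K(2, T) + 117)**2 = (4 + 117)**2 = 121**2 = 14641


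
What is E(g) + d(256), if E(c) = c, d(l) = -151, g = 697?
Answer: 546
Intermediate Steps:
E(g) + d(256) = 697 - 151 = 546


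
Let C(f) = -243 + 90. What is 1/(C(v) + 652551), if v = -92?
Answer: 1/652398 ≈ 1.5328e-6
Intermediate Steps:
C(f) = -153
1/(C(v) + 652551) = 1/(-153 + 652551) = 1/652398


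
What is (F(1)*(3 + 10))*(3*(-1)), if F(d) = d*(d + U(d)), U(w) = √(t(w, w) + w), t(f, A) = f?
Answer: -39 - 39*√2 ≈ -94.154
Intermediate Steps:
U(w) = √2*√w (U(w) = √(w + w) = √(2*w) = √2*√w)
F(d) = d*(d + √2*√d)
(F(1)*(3 + 10))*(3*(-1)) = ((1*(1 + √2*√1))*(3 + 10))*(3*(-1)) = ((1*(1 + √2*1))*13)*(-3) = ((1*(1 + √2))*13)*(-3) = ((1 + √2)*13)*(-3) = (13 + 13*√2)*(-3) = -39 - 39*√2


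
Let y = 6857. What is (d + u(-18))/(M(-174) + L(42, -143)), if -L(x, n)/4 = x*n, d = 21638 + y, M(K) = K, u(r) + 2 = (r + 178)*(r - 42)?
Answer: 18893/23850 ≈ 0.79216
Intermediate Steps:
u(r) = -2 + (-42 + r)*(178 + r) (u(r) = -2 + (r + 178)*(r - 42) = -2 + (178 + r)*(-42 + r) = -2 + (-42 + r)*(178 + r))
d = 28495 (d = 21638 + 6857 = 28495)
L(x, n) = -4*n*x (L(x, n) = -4*x*n = -4*n*x)
(d + u(-18))/(M(-174) + L(42, -143)) = (28495 + (-7478 + (-18)² + 136*(-18)))/(-174 - 4*(-143)*42) = (28495 + (-7478 + 324 - 2448))/(-174 + 24024) = (28495 - 9602)/23850 = 18893*(1/23850) = 18893/23850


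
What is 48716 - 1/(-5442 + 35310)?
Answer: 1455049487/29868 ≈ 48716.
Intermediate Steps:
48716 - 1/(-5442 + 35310) = 48716 - 1/29868 = 1455049487/29868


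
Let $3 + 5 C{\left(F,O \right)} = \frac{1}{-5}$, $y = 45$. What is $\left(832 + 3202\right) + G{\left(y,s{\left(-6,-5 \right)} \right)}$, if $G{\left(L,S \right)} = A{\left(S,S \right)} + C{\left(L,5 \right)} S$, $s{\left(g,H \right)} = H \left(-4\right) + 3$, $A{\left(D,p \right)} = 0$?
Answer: $\frac{100482}{25} \approx 4019.3$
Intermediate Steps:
$C{\left(F,O \right)} = - \frac{16}{25}$ ($C{\left(F,O \right)} = - \frac{3}{5} + \frac{1}{5 \left(-5\right)} = - \frac{3}{5} + \frac{1}{5} \left(- \frac{1}{5}\right) = - \frac{3}{5} - \frac{1}{25} = - \frac{16}{25}$)
$s{\left(g,H \right)} = 3 - 4 H$ ($s{\left(g,H \right)} = - 4 H + 3 = 3 - 4 H$)
$G{\left(L,S \right)} = - \frac{16 S}{25}$ ($G{\left(L,S \right)} = 0 - \frac{16 S}{25} = - \frac{16 S}{25}$)
$\left(832 + 3202\right) + G{\left(y,s{\left(-6,-5 \right)} \right)} = \left(832 + 3202\right) - \frac{16 \left(3 - -20\right)}{25} = 4034 - \frac{16 \left(3 + 20\right)}{25} = 4034 - \frac{368}{25} = \frac{100482}{25}$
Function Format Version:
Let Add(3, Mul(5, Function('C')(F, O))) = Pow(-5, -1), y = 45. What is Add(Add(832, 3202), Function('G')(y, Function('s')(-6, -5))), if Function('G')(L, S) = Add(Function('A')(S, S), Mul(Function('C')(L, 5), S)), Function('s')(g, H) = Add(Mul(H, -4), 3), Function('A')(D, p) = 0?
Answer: Rational(100482, 25) ≈ 4019.3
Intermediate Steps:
Function('C')(F, O) = Rational(-16, 25) (Function('C')(F, O) = Add(Rational(-3, 5), Mul(Rational(1, 5), Pow(-5, -1))) = Add(Rational(-3, 5), Mul(Rational(1, 5), Rational(-1, 5))) = Add(Rational(-3, 5), Rational(-1, 25)) = Rational(-16, 25))
Function('s')(g, H) = Add(3, Mul(-4, H)) (Function('s')(g, H) = Add(Mul(-4, H), 3) = Add(3, Mul(-4, H)))
Function('G')(L, S) = Mul(Rational(-16, 25), S) (Function('G')(L, S) = Add(0, Mul(Rational(-16, 25), S)) = Mul(Rational(-16, 25), S))
Add(Add(832, 3202), Function('G')(y, Function('s')(-6, -5))) = Add(Add(832, 3202), Mul(Rational(-16, 25), Add(3, Mul(-4, -5)))) = Add(4034, Mul(Rational(-16, 25), Add(3, 20))) = Add(4034, Mul(Rational(-16, 25), 23)) = Add(4034, Rational(-368, 25)) = Rational(100482, 25)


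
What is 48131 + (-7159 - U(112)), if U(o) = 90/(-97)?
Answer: 3974374/97 ≈ 40973.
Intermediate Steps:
U(o) = -90/97 (U(o) = 90*(-1/97) = -90/97)
48131 + (-7159 - U(112)) = 48131 + (-7159 - 1*(-90/97)) = 48131 + (-7159 + 90/97) = 48131 - 694333/97 = 3974374/97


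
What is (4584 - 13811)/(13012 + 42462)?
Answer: -9227/55474 ≈ -0.16633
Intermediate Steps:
(4584 - 13811)/(13012 + 42462) = -9227/55474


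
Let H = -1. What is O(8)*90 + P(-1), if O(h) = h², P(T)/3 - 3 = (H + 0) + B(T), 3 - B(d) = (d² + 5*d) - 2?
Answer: 5793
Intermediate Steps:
B(d) = 5 - d² - 5*d (B(d) = 3 - ((d² + 5*d) - 2) = 3 - (-2 + d² + 5*d) = 3 + (2 - d² - 5*d) = 5 - d² - 5*d)
P(T) = 21 - 15*T - 3*T² (P(T) = 9 + 3*((-1 + 0) + (5 - T² - 5*T)) = 9 + 3*(-1 + (5 - T² - 5*T)) = 9 + 3*(4 - T² - 5*T) = 9 + (12 - 15*T - 3*T²) = 21 - 15*T - 3*T²)
O(8)*90 + P(-1) = 8²*90 + (21 - 15*(-1) - 3*(-1)²) = 64*90 + (21 + 15 - 3*1) = 5760 + (21 + 15 - 3) = 5760 + 33 = 5793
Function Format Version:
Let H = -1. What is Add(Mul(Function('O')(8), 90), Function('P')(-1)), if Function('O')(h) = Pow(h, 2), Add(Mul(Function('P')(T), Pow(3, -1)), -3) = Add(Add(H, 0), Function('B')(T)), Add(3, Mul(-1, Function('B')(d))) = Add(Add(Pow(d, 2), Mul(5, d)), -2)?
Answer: 5793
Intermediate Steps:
Function('B')(d) = Add(5, Mul(-1, Pow(d, 2)), Mul(-5, d)) (Function('B')(d) = Add(3, Mul(-1, Add(Add(Pow(d, 2), Mul(5, d)), -2))) = Add(3, Mul(-1, Add(-2, Pow(d, 2), Mul(5, d)))) = Add(3, Add(2, Mul(-1, Pow(d, 2)), Mul(-5, d))) = Add(5, Mul(-1, Pow(d, 2)), Mul(-5, d)))
Function('P')(T) = Add(21, Mul(-15, T), Mul(-3, Pow(T, 2))) (Function('P')(T) = Add(9, Mul(3, Add(Add(-1, 0), Add(5, Mul(-1, Pow(T, 2)), Mul(-5, T))))) = Add(9, Mul(3, Add(-1, Add(5, Mul(-1, Pow(T, 2)), Mul(-5, T))))) = Add(9, Mul(3, Add(4, Mul(-1, Pow(T, 2)), Mul(-5, T)))) = Add(9, Add(12, Mul(-15, T), Mul(-3, Pow(T, 2)))) = Add(21, Mul(-15, T), Mul(-3, Pow(T, 2))))
Add(Mul(Function('O')(8), 90), Function('P')(-1)) = Add(Mul(Pow(8, 2), 90), Add(21, Mul(-15, -1), Mul(-3, Pow(-1, 2)))) = Add(Mul(64, 90), Add(21, 15, Mul(-3, 1))) = Add(5760, Add(21, 15, -3)) = Add(5760, 33) = 5793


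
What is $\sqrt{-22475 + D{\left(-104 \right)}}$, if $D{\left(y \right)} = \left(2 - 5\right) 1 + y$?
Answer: $i \sqrt{22582} \approx 150.27 i$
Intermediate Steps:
$D{\left(y \right)} = -3 + y$ ($D{\left(y \right)} = \left(-3\right) 1 + y = -3 + y$)
$\sqrt{-22475 + D{\left(-104 \right)}} = \sqrt{-22475 - 107} = \sqrt{-22582} = i \sqrt{22582}$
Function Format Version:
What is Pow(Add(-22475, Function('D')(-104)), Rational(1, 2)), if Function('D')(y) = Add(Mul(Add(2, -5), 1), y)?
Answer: Mul(I, Pow(22582, Rational(1, 2))) ≈ Mul(150.27, I)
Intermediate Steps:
Function('D')(y) = Add(-3, y) (Function('D')(y) = Add(Mul(-3, 1), y) = Add(-3, y))
Pow(Add(-22475, Function('D')(-104)), Rational(1, 2)) = Pow(Add(-22475, Add(-3, -104)), Rational(1, 2)) = Pow(Add(-22475, -107), Rational(1, 2)) = Pow(-22582, Rational(1, 2)) = Mul(I, Pow(22582, Rational(1, 2)))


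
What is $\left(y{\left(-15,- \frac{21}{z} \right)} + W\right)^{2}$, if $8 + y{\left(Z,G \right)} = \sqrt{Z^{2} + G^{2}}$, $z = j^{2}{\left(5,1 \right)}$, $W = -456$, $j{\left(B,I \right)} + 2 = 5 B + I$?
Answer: $\frac{\left(89088 - \sqrt{8294449}\right)^{2}}{36864} \approx 2.016 \cdot 10^{5}$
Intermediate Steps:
$j{\left(B,I \right)} = -2 + I + 5 B$ ($j{\left(B,I \right)} = -2 + \left(5 B + I\right) = -2 + \left(I + 5 B\right) = -2 + I + 5 B$)
$z = 576$ ($z = \left(-2 + 1 + 5 \cdot 5\right)^{2} = \left(-2 + 1 + 25\right)^{2} = 24^{2} = 576$)
$y{\left(Z,G \right)} = -8 + \sqrt{G^{2} + Z^{2}}$ ($y{\left(Z,G \right)} = -8 + \sqrt{Z^{2} + G^{2}} = -8 + \sqrt{G^{2} + Z^{2}}$)
$\left(y{\left(-15,- \frac{21}{z} \right)} + W\right)^{2} = \left(\left(-8 + \sqrt{\left(- \frac{21}{576}\right)^{2} + \left(-15\right)^{2}}\right) - 456\right)^{2} = \left(\left(-8 + \sqrt{\left(\left(-21\right) \frac{1}{576}\right)^{2} + 225}\right) - 456\right)^{2} = \left(\left(-8 + \sqrt{\left(- \frac{7}{192}\right)^{2} + 225}\right) - 456\right)^{2} = \left(\left(-8 + \sqrt{\frac{49}{36864} + 225}\right) - 456\right)^{2} = \left(\left(-8 + \sqrt{\frac{8294449}{36864}}\right) - 456\right)^{2} = \left(\left(-8 + \frac{\sqrt{8294449}}{192}\right) - 456\right)^{2} = \left(-464 + \frac{\sqrt{8294449}}{192}\right)^{2}$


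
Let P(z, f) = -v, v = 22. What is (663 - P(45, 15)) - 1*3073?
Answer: -2388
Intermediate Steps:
P(z, f) = -22 (P(z, f) = -1*22 = -22)
(663 - P(45, 15)) - 1*3073 = (663 - 1*(-22)) - 1*3073 = (663 + 22) - 3073 = 685 - 3073 = -2388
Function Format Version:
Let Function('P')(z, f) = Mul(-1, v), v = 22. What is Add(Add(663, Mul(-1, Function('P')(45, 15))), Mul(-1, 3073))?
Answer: -2388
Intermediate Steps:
Function('P')(z, f) = -22 (Function('P')(z, f) = Mul(-1, 22) = -22)
Add(Add(663, Mul(-1, Function('P')(45, 15))), Mul(-1, 3073)) = Add(Add(663, Mul(-1, -22)), Mul(-1, 3073)) = Add(Add(663, 22), -3073) = Add(685, -3073) = -2388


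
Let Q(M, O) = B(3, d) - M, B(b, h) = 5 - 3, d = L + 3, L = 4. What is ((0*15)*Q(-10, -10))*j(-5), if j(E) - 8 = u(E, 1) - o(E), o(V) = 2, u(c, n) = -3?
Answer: 0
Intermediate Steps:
d = 7 (d = 4 + 3 = 7)
B(b, h) = 2
Q(M, O) = 2 - M
j(E) = 3 (j(E) = 8 + (-3 - 1*2) = 8 + (-3 - 2) = 8 - 5 = 3)
((0*15)*Q(-10, -10))*j(-5) = ((0*15)*(2 - 1*(-10)))*3 = (0*(2 + 10))*3 = (0*12)*3 = 0*3 = 0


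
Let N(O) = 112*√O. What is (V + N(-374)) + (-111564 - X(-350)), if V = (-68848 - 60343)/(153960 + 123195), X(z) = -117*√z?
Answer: -30920649611/277155 + 112*I*√374 + 585*I*√14 ≈ -1.1156e+5 + 4354.8*I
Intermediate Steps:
V = -129191/277155 ≈ -0.46613
(V + N(-374)) + (-111564 - X(-350)) = (-129191/277155 + 112*√(-374)) + (-111564 - (-117)*√(-350)) = (-129191/277155 + 112*(I*√374)) + (-111564 - (-117)*5*I*√14) = (-129191/277155 + 112*I*√374) + (-111564 - (-585)*I*√14) = (-129191/277155 + 112*I*√374) + (-111564 + 585*I*√14) = -30920649611/277155 + 112*I*√374 + 585*I*√14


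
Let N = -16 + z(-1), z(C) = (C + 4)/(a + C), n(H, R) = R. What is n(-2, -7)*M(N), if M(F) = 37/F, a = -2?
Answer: 259/17 ≈ 15.235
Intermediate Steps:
z(C) = (4 + C)/(-2 + C) (z(C) = (C + 4)/(-2 + C) = (4 + C)/(-2 + C))
N = -17 (N = -16 + (4 - 1)/(-2 - 1) = -16 + 3/(-3) = -16 - 1/3*3 = -16 - 1 = -17)
n(-2, -7)*M(N) = -259/(-17) = -259*(-1)/17 = -7*(-37/17) = 259/17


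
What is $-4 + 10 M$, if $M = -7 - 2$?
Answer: $-94$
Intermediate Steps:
$M = -9$
$-4 + 10 M = -4 + 10 \left(-9\right) = -4 - 90 = -94$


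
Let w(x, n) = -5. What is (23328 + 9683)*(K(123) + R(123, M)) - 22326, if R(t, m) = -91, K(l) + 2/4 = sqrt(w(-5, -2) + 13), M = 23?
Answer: -6085665/2 + 66022*sqrt(2) ≈ -2.9495e+6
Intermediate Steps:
K(l) = -1/2 + 2*sqrt(2) (K(l) = -1/2 + sqrt(-5 + 13) = -1/2 + sqrt(8) = -1/2 + 2*sqrt(2))
(23328 + 9683)*(K(123) + R(123, M)) - 22326 = (23328 + 9683)*((-1/2 + 2*sqrt(2)) - 91) - 22326 = 33011*(-183/2 + 2*sqrt(2)) - 22326 = (-6041013/2 + 66022*sqrt(2)) - 22326 = -6085665/2 + 66022*sqrt(2)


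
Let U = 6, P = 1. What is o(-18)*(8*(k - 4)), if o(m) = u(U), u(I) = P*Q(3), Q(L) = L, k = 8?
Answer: 96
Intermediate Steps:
u(I) = 3 (u(I) = 1*3 = 3)
o(m) = 3
o(-18)*(8*(k - 4)) = 3*(8*(8 - 4)) = 3*(8*4) = 3*32 = 96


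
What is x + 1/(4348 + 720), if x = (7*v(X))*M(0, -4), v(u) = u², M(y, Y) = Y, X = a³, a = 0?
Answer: 1/5068 ≈ 0.00019732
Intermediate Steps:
X = 0 (X = 0³ = 0)
x = 0 (x = (7*0²)*(-4) = (7*0)*(-4) = 0*(-4) = 0)
x + 1/(4348 + 720) = 0 + 1/(4348 + 720) = 0 + 1/5068 = 1/5068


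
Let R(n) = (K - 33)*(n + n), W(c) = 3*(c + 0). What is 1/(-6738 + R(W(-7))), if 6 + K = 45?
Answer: -1/6990 ≈ -0.00014306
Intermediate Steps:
K = 39 (K = -6 + 45 = 39)
W(c) = 3*c
R(n) = 12*n (R(n) = (39 - 33)*(n + n) = 6*(2*n) = 12*n)
1/(-6738 + R(W(-7))) = 1/(-6738 + 12*(3*(-7))) = 1/(-6738 + 12*(-21)) = 1/(-6738 - 252) = 1/(-6990) = -1/6990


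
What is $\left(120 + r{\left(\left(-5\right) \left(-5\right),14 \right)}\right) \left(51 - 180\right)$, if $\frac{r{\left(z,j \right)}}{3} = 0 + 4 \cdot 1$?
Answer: $-17028$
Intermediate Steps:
$r{\left(z,j \right)} = 12$ ($r{\left(z,j \right)} = 3 \left(0 + 4 \cdot 1\right) = 3 \left(0 + 4\right) = 3 \cdot 4 = 12$)
$\left(120 + r{\left(\left(-5\right) \left(-5\right),14 \right)}\right) \left(51 - 180\right) = \left(120 + 12\right) \left(51 - 180\right) = 132 \left(-129\right) = -17028$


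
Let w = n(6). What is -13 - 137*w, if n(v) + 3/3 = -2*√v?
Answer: 124 + 274*√6 ≈ 795.16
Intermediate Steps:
n(v) = -1 - 2*√v
w = -1 - 2*√6 ≈ -5.8990
-13 - 137*w = -13 - 137*(-1 - 2*√6) = -13 + (137 + 274*√6) = 124 + 274*√6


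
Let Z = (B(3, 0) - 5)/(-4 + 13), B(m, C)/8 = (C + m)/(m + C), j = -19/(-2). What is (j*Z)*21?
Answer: 133/2 ≈ 66.500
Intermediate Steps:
j = 19/2 (j = -19*(-½) = 19/2 ≈ 9.5000)
B(m, C) = 8 (B(m, C) = 8*((C + m)/(m + C)) = 8*((C + m)/(C + m)) = 8*1 = 8)
Z = ⅓ (Z = (8 - 5)/(-4 + 13) = 3/9 = 3*(⅑) = ⅓ ≈ 0.33333)
(j*Z)*21 = ((19/2)*(⅓))*21 = (19/6)*21 = 133/2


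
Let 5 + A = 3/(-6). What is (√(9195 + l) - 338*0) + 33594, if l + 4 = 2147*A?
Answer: 33594 + I*√10470/2 ≈ 33594.0 + 51.161*I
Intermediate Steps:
A = -11/2 (A = -5 + 3/(-6) = -5 + 3*(-⅙) = -5 - ½ = -11/2 ≈ -5.5000)
l = -23625/2 (l = -4 + 2147*(-11/2) = -4 - 23617/2 = -23625/2 ≈ -11813.)
(√(9195 + l) - 338*0) + 33594 = (√(9195 - 23625/2) - 338*0) + 33594 = (√(-5235/2) + 0) + 33594 = (I*√10470/2 + 0) + 33594 = I*√10470/2 + 33594 = 33594 + I*√10470/2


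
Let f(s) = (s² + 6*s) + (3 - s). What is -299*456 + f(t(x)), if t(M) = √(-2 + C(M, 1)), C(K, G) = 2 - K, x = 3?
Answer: -136344 + 5*I*√3 ≈ -1.3634e+5 + 8.6602*I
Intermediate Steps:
t(M) = √(-M) (t(M) = √(-2 + (2 - M)) = √(-M))
f(s) = 3 + s² + 5*s
-299*456 + f(t(x)) = -299*456 + (3 + (√(-1*3))² + 5*√(-1*3)) = -136344 + (3 + (√(-3))² + 5*√(-3)) = -136344 + (3 + (I*√3)² + 5*(I*√3)) = -136344 + (3 - 3 + 5*I*√3) = -136344 + 5*I*√3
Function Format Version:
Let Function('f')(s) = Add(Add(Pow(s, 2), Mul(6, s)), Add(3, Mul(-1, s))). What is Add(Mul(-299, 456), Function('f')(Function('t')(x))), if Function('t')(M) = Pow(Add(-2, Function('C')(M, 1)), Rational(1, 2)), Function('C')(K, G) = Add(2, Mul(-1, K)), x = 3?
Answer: Add(-136344, Mul(5, I, Pow(3, Rational(1, 2)))) ≈ Add(-1.3634e+5, Mul(8.6602, I))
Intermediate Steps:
Function('t')(M) = Pow(Mul(-1, M), Rational(1, 2)) (Function('t')(M) = Pow(Add(-2, Add(2, Mul(-1, M))), Rational(1, 2)) = Pow(Mul(-1, M), Rational(1, 2)))
Function('f')(s) = Add(3, Pow(s, 2), Mul(5, s))
Add(Mul(-299, 456), Function('f')(Function('t')(x))) = Add(Mul(-299, 456), Add(3, Pow(Pow(Mul(-1, 3), Rational(1, 2)), 2), Mul(5, Pow(Mul(-1, 3), Rational(1, 2))))) = Add(-136344, Add(3, Pow(Pow(-3, Rational(1, 2)), 2), Mul(5, Pow(-3, Rational(1, 2))))) = Add(-136344, Add(3, Pow(Mul(I, Pow(3, Rational(1, 2))), 2), Mul(5, Mul(I, Pow(3, Rational(1, 2)))))) = Add(-136344, Add(3, -3, Mul(5, I, Pow(3, Rational(1, 2))))) = Add(-136344, Mul(5, I, Pow(3, Rational(1, 2))))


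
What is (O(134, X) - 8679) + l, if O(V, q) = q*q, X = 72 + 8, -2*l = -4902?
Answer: 172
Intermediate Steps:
l = 2451 (l = -½*(-4902) = 2451)
X = 80
O(V, q) = q²
(O(134, X) - 8679) + l = (80² - 8679) + 2451 = (6400 - 8679) + 2451 = -2279 + 2451 = 172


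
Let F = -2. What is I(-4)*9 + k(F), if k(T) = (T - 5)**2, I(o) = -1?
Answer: 40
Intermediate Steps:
k(T) = (-5 + T)**2
I(-4)*9 + k(F) = -1*9 + (-5 - 2)**2 = -9 + (-7)**2 = -9 + 49 = 40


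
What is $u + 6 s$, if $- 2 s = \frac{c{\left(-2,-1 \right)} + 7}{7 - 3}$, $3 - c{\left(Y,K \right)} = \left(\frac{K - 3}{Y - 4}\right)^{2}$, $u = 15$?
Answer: $\frac{47}{6} \approx 7.8333$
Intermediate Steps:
$c{\left(Y,K \right)} = 3 - \frac{\left(-3 + K\right)^{2}}{\left(-4 + Y\right)^{2}}$ ($c{\left(Y,K \right)} = 3 - \left(\frac{K - 3}{Y - 4}\right)^{2} = 3 - \left(\frac{-3 + K}{-4 + Y}\right)^{2} = 3 - \frac{\left(-3 + K\right)^{2}}{\left(-4 + Y\right)^{2}}$)
$s = - \frac{43}{36}$ ($s = - \frac{\left(\left(3 - \frac{\left(-3 - 1\right)^{2}}{\left(-4 - 2\right)^{2}}\right) + 7\right) \frac{1}{7 - 3}}{2} = - \frac{\left(\left(3 - \frac{\left(-4\right)^{2}}{36}\right) + 7\right) \frac{1}{4}}{2} = - \frac{\left(\left(3 - \frac{1}{36} \cdot 16\right) + 7\right) \frac{1}{4}}{2} = - \frac{\left(\left(3 - \frac{4}{9}\right) + 7\right) \frac{1}{4}}{2} = - \frac{\left(\frac{23}{9} + 7\right) \frac{1}{4}}{2} = - \frac{\frac{86}{9} \cdot \frac{1}{4}}{2} = \left(- \frac{1}{2}\right) \frac{43}{18} = - \frac{43}{36} \approx -1.1944$)
$u + 6 s = 15 + 6 \left(- \frac{43}{36}\right) = 15 - \frac{43}{6} = \frac{47}{6}$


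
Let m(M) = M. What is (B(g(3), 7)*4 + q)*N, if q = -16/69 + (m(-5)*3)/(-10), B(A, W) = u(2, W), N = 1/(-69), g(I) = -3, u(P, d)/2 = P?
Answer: -2383/9522 ≈ -0.25026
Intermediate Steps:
u(P, d) = 2*P
N = -1/69 ≈ -0.014493
B(A, W) = 4 (B(A, W) = 2*2 = 4)
q = 175/138 (q = -16/69 - 5*3/(-10) = -16*1/69 - 15*(-1/10) = -16/69 + 3/2 = 175/138 ≈ 1.2681)
(B(g(3), 7)*4 + q)*N = (4*4 + 175/138)*(-1/69) = (16 + 175/138)*(-1/69) = (2383/138)*(-1/69) = -2383/9522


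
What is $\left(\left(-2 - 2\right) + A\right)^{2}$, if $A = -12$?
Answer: $256$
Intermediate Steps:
$\left(\left(-2 - 2\right) + A\right)^{2} = \left(\left(-2 - 2\right) - 12\right)^{2} = \left(-4 - 12\right)^{2} = \left(-16\right)^{2} = 256$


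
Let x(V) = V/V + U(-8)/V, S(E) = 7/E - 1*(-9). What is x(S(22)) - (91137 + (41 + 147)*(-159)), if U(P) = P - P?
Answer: -61244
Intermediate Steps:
U(P) = 0
S(E) = 9 + 7/E (S(E) = 7/E + 9 = 9 + 7/E)
x(V) = 1 (x(V) = V/V + 0/V = 1 + 0 = 1)
x(S(22)) - (91137 + (41 + 147)*(-159)) = 1 - (91137 + (41 + 147)*(-159)) = 1 - (91137 + 188*(-159)) = 1 - (91137 - 29892) = 1 - 1*61245 = 1 - 61245 = -61244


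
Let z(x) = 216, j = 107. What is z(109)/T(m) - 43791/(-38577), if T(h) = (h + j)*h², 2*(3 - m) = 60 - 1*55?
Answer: 2305337/251335 ≈ 9.1724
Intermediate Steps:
m = ½ (m = 3 - (60 - 1*55)/2 = 3 - (60 - 55)/2 = 3 - ½*5 = 3 - 5/2 = ½ ≈ 0.50000)
T(h) = h²*(107 + h) (T(h) = (h + 107)*h² = (107 + h)*h² = h²*(107 + h))
z(109)/T(m) - 43791/(-38577) = 216/(((½)²*(107 + ½))) - 43791/(-38577) = 216/(((¼)*(215/2))) - 43791*(-1/38577) = 216/(215/8) + 1327/1169 = 216*(8/215) + 1327/1169 = 1728/215 + 1327/1169 = 2305337/251335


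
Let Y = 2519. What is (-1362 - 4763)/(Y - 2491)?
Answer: -875/4 ≈ -218.75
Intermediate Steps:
(-1362 - 4763)/(Y - 2491) = (-1362 - 4763)/(2519 - 2491) = -6125/28 = -6125*1/28 = -875/4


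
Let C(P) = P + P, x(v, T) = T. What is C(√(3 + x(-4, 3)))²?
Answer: 24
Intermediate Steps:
C(P) = 2*P
C(√(3 + x(-4, 3)))² = (2*√(3 + 3))² = (2*√6)² = 24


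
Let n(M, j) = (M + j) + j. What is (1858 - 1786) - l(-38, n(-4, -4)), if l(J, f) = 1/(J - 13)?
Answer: 3673/51 ≈ 72.020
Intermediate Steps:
n(M, j) = M + 2*j
l(J, f) = 1/(-13 + J)
(1858 - 1786) - l(-38, n(-4, -4)) = (1858 - 1786) - 1/(-13 - 38) = 72 - 1/(-51) = 72 - 1*(-1/51) = 72 + 1/51 = 3673/51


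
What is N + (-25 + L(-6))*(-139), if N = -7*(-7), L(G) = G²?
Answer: -1480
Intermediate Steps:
N = 49
N + (-25 + L(-6))*(-139) = 49 + (-25 + (-6)²)*(-139) = 49 + (-25 + 36)*(-139) = 49 + 11*(-139) = 49 - 1529 = -1480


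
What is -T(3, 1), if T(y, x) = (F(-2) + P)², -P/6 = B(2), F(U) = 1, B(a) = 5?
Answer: -841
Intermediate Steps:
P = -30 (P = -6*5 = -30)
T(y, x) = 841 (T(y, x) = (1 - 30)² = (-29)² = 841)
-T(3, 1) = -1*841 = -841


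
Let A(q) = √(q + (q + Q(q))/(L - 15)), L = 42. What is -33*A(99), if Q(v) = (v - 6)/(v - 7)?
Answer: -11*√1955897/46 ≈ -334.43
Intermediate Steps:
Q(v) = (-6 + v)/(-7 + v)
A(q) = √(28*q/27 + (-6 + q)/(27*(-7 + q))) (A(q) = √(q + (q + (-6 + q)/(-7 + q))/(42 - 15)) = √(q + (q + (-6 + q)/(-7 + q))/27) = √(q + (q + (-6 + q)/(-7 + q))*(1/27)) = √(q + (q/27 + (-6 + q)/(27*(-7 + q)))) = √(28*q/27 + (-6 + q)/(27*(-7 + q))))
-33*A(99) = -11*√3*√((-6 + 99 + 28*99*(-7 + 99))/(-7 + 99))/3 = -11*√3*√((-6 + 99 + 28*99*92)/92)/3 = -11*√3*√((-6 + 99 + 255024)/92)/3 = -11*√3*√((1/92)*255117)/3 = -11*√3*√(255117/92)/3 = -11*√3*√5867691/46/3 = -11*√1955897/46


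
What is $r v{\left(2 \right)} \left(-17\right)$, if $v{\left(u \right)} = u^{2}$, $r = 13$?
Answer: $-884$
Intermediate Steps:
$r v{\left(2 \right)} \left(-17\right) = 13 \cdot 2^{2} \left(-17\right) = 13 \cdot 4 \left(-17\right) = 52 \left(-17\right) = -884$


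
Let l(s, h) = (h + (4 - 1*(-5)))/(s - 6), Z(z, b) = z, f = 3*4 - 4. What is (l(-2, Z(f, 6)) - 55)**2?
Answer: 208849/64 ≈ 3263.3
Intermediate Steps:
f = 8 (f = 12 - 4 = 8)
l(s, h) = (9 + h)/(-6 + s) (l(s, h) = (h + (4 + 5))/(-6 + s) = (h + 9)/(-6 + s) = (9 + h)/(-6 + s))
(l(-2, Z(f, 6)) - 55)**2 = ((9 + 8)/(-6 - 2) - 55)**2 = (17/(-8) - 55)**2 = (-1/8*17 - 55)**2 = (-17/8 - 55)**2 = (-457/8)**2 = 208849/64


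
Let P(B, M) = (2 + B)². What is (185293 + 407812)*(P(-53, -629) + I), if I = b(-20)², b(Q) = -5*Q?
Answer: 7473716105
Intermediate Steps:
I = 10000 (I = (-5*(-20))² = 100² = 10000)
(185293 + 407812)*(P(-53, -629) + I) = (185293 + 407812)*((2 - 53)² + 10000) = 593105*((-51)² + 10000) = 593105*(2601 + 10000) = 593105*12601 = 7473716105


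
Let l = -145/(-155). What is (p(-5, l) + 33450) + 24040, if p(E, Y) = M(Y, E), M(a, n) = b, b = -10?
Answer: 57480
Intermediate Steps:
l = 29/31 (l = -145*(-1/155) = 29/31 ≈ 0.93548)
M(a, n) = -10
p(E, Y) = -10
(p(-5, l) + 33450) + 24040 = (-10 + 33450) + 24040 = 33440 + 24040 = 57480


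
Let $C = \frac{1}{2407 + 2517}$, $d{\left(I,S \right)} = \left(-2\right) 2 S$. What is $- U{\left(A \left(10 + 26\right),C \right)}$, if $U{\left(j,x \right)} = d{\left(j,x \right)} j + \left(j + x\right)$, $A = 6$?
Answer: $- \frac{1062721}{4924} \approx -215.82$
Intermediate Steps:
$d{\left(I,S \right)} = - 4 S$
$C = \frac{1}{4924} \approx 0.00020309$
$U{\left(j,x \right)} = j + x - 4 j x$ ($U{\left(j,x \right)} = - 4 x j + \left(j + x\right) = - 4 j x + \left(j + x\right) = j + x - 4 j x$)
$- U{\left(A \left(10 + 26\right),C \right)} = - (6 \left(10 + 26\right) + \frac{1}{4924} - 4 \cdot 6 \left(10 + 26\right) \frac{1}{4924}) = - (6 \cdot 36 + \frac{1}{4924} - 4 \cdot 6 \cdot 36 \cdot \frac{1}{4924}) = - (216 + \frac{1}{4924} - 864 \cdot \frac{1}{4924}) = - (216 + \frac{1}{4924} - \frac{216}{1231}) = \left(-1\right) \frac{1062721}{4924} = - \frac{1062721}{4924}$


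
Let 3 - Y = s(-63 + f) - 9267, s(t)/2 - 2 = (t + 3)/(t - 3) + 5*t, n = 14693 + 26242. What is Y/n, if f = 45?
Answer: 66112/286545 ≈ 0.23072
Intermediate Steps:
n = 40935
s(t) = 4 + 10*t + 2*(3 + t)/(-3 + t) (s(t) = 4 + 2*((t + 3)/(t - 3) + 5*t) = 4 + 2*((3 + t)/(-3 + t) + 5*t) = 4 + 2*(5*t + (3 + t)/(-3 + t)) = 4 + (10*t + 2*(3 + t)/(-3 + t)) = 4 + 10*t + 2*(3 + t)/(-3 + t))
Y = 66112/7 (Y = 3 - (2*(-3 - 12*(-63 + 45) + 5*(-63 + 45)²)/(-3 + (-63 + 45)) - 9267) = 3 - (2*(-3 - 12*(-18) + 5*(-18)²)/(-3 - 18) - 9267) = 3 - (2*(-3 + 216 + 5*324)/(-21) - 9267) = 3 - (2*(-1/21)*(-3 + 216 + 1620) - 9267) = 3 - (2*(-1/21)*1833 - 9267) = 3 - (-1222/7 - 9267) = 3 - 1*(-66091/7) = 3 + 66091/7 = 66112/7 ≈ 9444.6)
Y/n = (66112/7)/40935 = (66112/7)*(1/40935) = 66112/286545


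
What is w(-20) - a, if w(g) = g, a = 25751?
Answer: -25771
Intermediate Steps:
w(-20) - a = -20 - 1*25751 = -20 - 25751 = -25771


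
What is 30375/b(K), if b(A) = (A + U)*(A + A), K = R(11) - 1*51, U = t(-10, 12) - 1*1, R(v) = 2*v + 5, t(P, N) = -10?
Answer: 2025/112 ≈ 18.080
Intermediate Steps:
R(v) = 5 + 2*v
U = -11 (U = -10 - 1*1 = -10 - 1 = -11)
K = -24 (K = (5 + 2*11) - 1*51 = (5 + 22) - 51 = 27 - 51 = -24)
b(A) = 2*A*(-11 + A) (b(A) = (A - 11)*(A + A) = (-11 + A)*(2*A) = 2*A*(-11 + A))
30375/b(K) = 30375/((2*(-24)*(-11 - 24))) = 30375/((2*(-24)*(-35))) = 30375/1680 = 30375*(1/1680) = 2025/112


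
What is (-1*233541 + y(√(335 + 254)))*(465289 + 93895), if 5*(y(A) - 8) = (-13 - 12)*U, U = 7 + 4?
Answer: -130618672192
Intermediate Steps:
U = 11
y(A) = -47 (y(A) = 8 + ((-13 - 12)*11)/5 = 8 + (-25*11)/5 = 8 + (⅕)*(-275) = 8 - 55 = -47)
(-1*233541 + y(√(335 + 254)))*(465289 + 93895) = (-1*233541 - 47)*(465289 + 93895) = (-233541 - 47)*559184 = -233588*559184 = -130618672192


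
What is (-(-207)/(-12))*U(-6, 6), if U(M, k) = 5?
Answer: -345/4 ≈ -86.250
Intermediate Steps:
(-(-207)/(-12))*U(-6, 6) = -(-207)/(-12)*5 = -(-207)*(-1)/12*5 = -23*¾*5 = -69/4*5 = -345/4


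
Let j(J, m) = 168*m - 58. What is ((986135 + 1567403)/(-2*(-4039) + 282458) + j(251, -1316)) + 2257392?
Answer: 295802660697/145268 ≈ 2.0363e+6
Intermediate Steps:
j(J, m) = -58 + 168*m
((986135 + 1567403)/(-2*(-4039) + 282458) + j(251, -1316)) + 2257392 = ((986135 + 1567403)/(-2*(-4039) + 282458) + (-58 + 168*(-1316))) + 2257392 = (2553538/(8078 + 282458) + (-58 - 221088)) + 2257392 = (2553538/290536 - 221146) + 2257392 = (2553538*(1/290536) - 221146) + 2257392 = (1276769/145268 - 221146) + 2257392 = -32124160359/145268 + 2257392 = 295802660697/145268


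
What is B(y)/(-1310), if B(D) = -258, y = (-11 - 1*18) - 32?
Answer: 129/655 ≈ 0.19695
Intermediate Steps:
y = -61 (y = (-11 - 18) - 32 = -29 - 32 = -61)
B(y)/(-1310) = -258/(-1310) = -258*(-1/1310) = 129/655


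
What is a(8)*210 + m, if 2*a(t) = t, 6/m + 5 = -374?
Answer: 318354/379 ≈ 839.98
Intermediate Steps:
m = -6/379 (m = 6/(-5 - 374) = 6/(-379) = 6*(-1/379) = -6/379 ≈ -0.015831)
a(t) = t/2
a(8)*210 + m = ((½)*8)*210 - 6/379 = 4*210 - 6/379 = 840 - 6/379 = 318354/379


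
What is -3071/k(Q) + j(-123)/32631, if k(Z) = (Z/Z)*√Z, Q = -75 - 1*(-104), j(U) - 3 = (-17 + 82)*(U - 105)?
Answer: -4939/10877 - 3071*√29/29 ≈ -570.72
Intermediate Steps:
j(U) = -6822 + 65*U (j(U) = 3 + (-17 + 82)*(U - 105) = 3 + 65*(-105 + U) = 3 + (-6825 + 65*U) = -6822 + 65*U)
Q = 29 (Q = -75 + 104 = 29)
k(Z) = √Z (k(Z) = 1*√Z = √Z)
-3071/k(Q) + j(-123)/32631 = -3071*√29/29 + (-6822 + 65*(-123))/32631 = -3071*√29/29 + (-6822 - 7995)*(1/32631) = -3071*√29/29 - 14817*1/32631 = -3071*√29/29 - 4939/10877 = -4939/10877 - 3071*√29/29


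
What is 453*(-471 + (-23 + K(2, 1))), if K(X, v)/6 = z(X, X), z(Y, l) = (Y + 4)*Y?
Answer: -191166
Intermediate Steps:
z(Y, l) = Y*(4 + Y) (z(Y, l) = (4 + Y)*Y = Y*(4 + Y))
K(X, v) = 6*X*(4 + X) (K(X, v) = 6*(X*(4 + X)) = 6*X*(4 + X))
453*(-471 + (-23 + K(2, 1))) = 453*(-471 + (-23 + 6*2*(4 + 2))) = 453*(-471 + (-23 + 6*2*6)) = 453*(-471 + (-23 + 72)) = 453*(-471 + 49) = 453*(-422) = -191166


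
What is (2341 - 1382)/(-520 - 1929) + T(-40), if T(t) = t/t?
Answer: 1490/2449 ≈ 0.60841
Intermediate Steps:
T(t) = 1
(2341 - 1382)/(-520 - 1929) + T(-40) = (2341 - 1382)/(-520 - 1929) + 1 = 959/(-2449) + 1 = 959*(-1/2449) + 1 = -959/2449 + 1 = 1490/2449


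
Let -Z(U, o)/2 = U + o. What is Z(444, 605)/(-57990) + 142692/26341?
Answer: 4164986249/763757295 ≈ 5.4533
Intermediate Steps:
Z(U, o) = -2*U - 2*o (Z(U, o) = -2*(U + o) = -2*U - 2*o)
Z(444, 605)/(-57990) + 142692/26341 = (-2*444 - 2*605)/(-57990) + 142692/26341 = (-888 - 1210)*(-1/57990) + 142692*(1/26341) = -2098*(-1/57990) + 142692/26341 = 1049/28995 + 142692/26341 = 4164986249/763757295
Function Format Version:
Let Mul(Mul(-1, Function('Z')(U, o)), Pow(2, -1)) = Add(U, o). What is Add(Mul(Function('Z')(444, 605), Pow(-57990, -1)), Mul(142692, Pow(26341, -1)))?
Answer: Rational(4164986249, 763757295) ≈ 5.4533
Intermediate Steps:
Function('Z')(U, o) = Add(Mul(-2, U), Mul(-2, o)) (Function('Z')(U, o) = Mul(-2, Add(U, o)) = Add(Mul(-2, U), Mul(-2, o)))
Add(Mul(Function('Z')(444, 605), Pow(-57990, -1)), Mul(142692, Pow(26341, -1))) = Add(Mul(Add(Mul(-2, 444), Mul(-2, 605)), Pow(-57990, -1)), Mul(142692, Pow(26341, -1))) = Add(Mul(Add(-888, -1210), Rational(-1, 57990)), Mul(142692, Rational(1, 26341))) = Add(Mul(-2098, Rational(-1, 57990)), Rational(142692, 26341)) = Add(Rational(1049, 28995), Rational(142692, 26341)) = Rational(4164986249, 763757295)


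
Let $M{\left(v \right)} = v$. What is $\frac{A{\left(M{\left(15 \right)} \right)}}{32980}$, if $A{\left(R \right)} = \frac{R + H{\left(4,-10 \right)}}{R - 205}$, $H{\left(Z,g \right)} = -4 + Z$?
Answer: $- \frac{3}{1253240} \approx -2.3938 \cdot 10^{-6}$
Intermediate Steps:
$A{\left(R \right)} = \frac{R}{-205 + R}$ ($A{\left(R \right)} = \frac{R + \left(-4 + 4\right)}{R - 205} = \frac{R + 0}{-205 + R} = \frac{R}{-205 + R}$)
$\frac{A{\left(M{\left(15 \right)} \right)}}{32980} = \frac{15 \frac{1}{-205 + 15}}{32980} = \frac{15}{-190} \cdot \frac{1}{32980} = 15 \left(- \frac{1}{190}\right) \frac{1}{32980} = \left(- \frac{3}{38}\right) \frac{1}{32980} = - \frac{3}{1253240}$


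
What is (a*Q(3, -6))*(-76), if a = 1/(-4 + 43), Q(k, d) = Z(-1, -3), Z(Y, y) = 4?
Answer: -304/39 ≈ -7.7949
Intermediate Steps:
Q(k, d) = 4
a = 1/39 ≈ 0.025641
(a*Q(3, -6))*(-76) = ((1/39)*4)*(-76) = (4/39)*(-76) = -304/39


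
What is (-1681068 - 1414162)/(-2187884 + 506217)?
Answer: 3095230/1681667 ≈ 1.8406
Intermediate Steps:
(-1681068 - 1414162)/(-2187884 + 506217) = -3095230/(-1681667) = -3095230*(-1/1681667) = 3095230/1681667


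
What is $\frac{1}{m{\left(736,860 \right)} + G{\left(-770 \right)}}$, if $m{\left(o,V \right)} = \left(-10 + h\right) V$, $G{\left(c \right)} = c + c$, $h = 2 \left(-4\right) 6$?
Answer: $- \frac{1}{51420} \approx -1.9448 \cdot 10^{-5}$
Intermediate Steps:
$h = -48$ ($h = \left(-8\right) 6 = -48$)
$G{\left(c \right)} = 2 c$
$m{\left(o,V \right)} = - 58 V$ ($m{\left(o,V \right)} = \left(-10 - 48\right) V = - 58 V$)
$\frac{1}{m{\left(736,860 \right)} + G{\left(-770 \right)}} = \frac{1}{\left(-58\right) 860 + 2 \left(-770\right)} = \frac{1}{-49880 - 1540} = \frac{1}{-51420} = - \frac{1}{51420}$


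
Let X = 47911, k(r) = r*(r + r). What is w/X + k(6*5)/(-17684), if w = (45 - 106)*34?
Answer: -30729104/211814531 ≈ -0.14508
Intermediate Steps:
k(r) = 2*r² (k(r) = r*(2*r) = 2*r²)
w = -2074 (w = -61*34 = -2074)
w/X + k(6*5)/(-17684) = -2074/47911 + (2*(6*5)²)/(-17684) = -2074*1/47911 + (2*30²)*(-1/17684) = -2074/47911 + (2*900)*(-1/17684) = -2074/47911 + 1800*(-1/17684) = -2074/47911 - 450/4421 = -30729104/211814531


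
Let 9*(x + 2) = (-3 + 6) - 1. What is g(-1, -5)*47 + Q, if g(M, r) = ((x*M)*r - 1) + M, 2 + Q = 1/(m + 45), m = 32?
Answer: -356039/693 ≈ -513.76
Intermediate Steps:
x = -16/9 (x = -2 + ((-3 + 6) - 1)/9 = -2 + (3 - 1)/9 = -2 + (1/9)*2 = -2 + 2/9 = -16/9 ≈ -1.7778)
Q = -153/77 (Q = -2 + 1/(32 + 45) = -2 + 1/77 = -153/77 ≈ -1.9870)
g(M, r) = -1 + M - 16*M*r/9 (g(M, r) = ((-16*M/9)*r - 1) + M = (-16*M*r/9 - 1) + M = (-1 - 16*M*r/9) + M = -1 + M - 16*M*r/9)
g(-1, -5)*47 + Q = (-1 - 1 - 16/9*(-1)*(-5))*47 - 153/77 = (-1 - 1 - 80/9)*47 - 153/77 = -98/9*47 - 153/77 = -4606/9 - 153/77 = -356039/693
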